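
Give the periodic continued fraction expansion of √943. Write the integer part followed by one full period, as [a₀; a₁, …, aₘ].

[30; 1, 2, 2, 2, 1, 60]

a₀ = ⌊√943⌋ = 30.
With m₀=0, d₀=1 and mₖ₊₁ = dₖaₖ − mₖ, dₖ₊₁ = (n − mₖ₊₁²)/dₖ, aₖ₊₁ = ⌊(a₀+mₖ₊₁)/dₖ₊₁⌋:
  k=1: m=30, d=43, a=1
  k=2: m=13, d=18, a=2
  k=3: m=23, d=23, a=2
  k=4: m=23, d=18, a=2
  k=5: m=13, d=43, a=1
  k=6: m=30, d=1, a=60
d=1 and a=2a₀=60 at k=6, so the next step gives (m, d) = (30, 43) again — its k=1 value — and the period has length 6.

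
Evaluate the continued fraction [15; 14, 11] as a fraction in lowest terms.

2336/155

Using pₖ = aₖpₖ₋₁ + pₖ₋₂ and qₖ = aₖqₖ₋₁ + qₖ₋₂:
  k=0: a=15, p=15, q=1
  k=1: a=14, p=211, q=14
  k=2: a=11, p=2336, q=155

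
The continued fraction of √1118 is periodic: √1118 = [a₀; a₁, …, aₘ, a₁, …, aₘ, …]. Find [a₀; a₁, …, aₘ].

[33; 2, 3, 2, 3, 2, 66]

a₀ = ⌊√1118⌋ = 33.
With m₀=0, d₀=1 and mₖ₊₁ = dₖaₖ − mₖ, dₖ₊₁ = (n − mₖ₊₁²)/dₖ, aₖ₊₁ = ⌊(a₀+mₖ₊₁)/dₖ₊₁⌋:
  k=1: m=33, d=29, a=2
  k=2: m=25, d=17, a=3
  k=3: m=26, d=26, a=2
  k=4: m=26, d=17, a=3
  k=5: m=25, d=29, a=2
  k=6: m=33, d=1, a=66
d=1 and a=2a₀=66 at k=6, so the next step gives (m, d) = (33, 29) again — its k=1 value — and the period has length 6.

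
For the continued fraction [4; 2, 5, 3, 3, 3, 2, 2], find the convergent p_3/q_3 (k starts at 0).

156/35

Using pₖ = aₖpₖ₋₁ + pₖ₋₂, qₖ = aₖqₖ₋₁ + qₖ₋₂ (with p₋₁=1, p₋₂=0, q₋₁=0, q₋₂=1):
  k=0: a=4, p=4, q=1
  k=1: a=2, p=9, q=2
  k=2: a=5, p=49, q=11
  k=3: a=3, p=156, q=35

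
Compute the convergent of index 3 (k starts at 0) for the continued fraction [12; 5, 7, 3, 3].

1378/113

Using pₖ = aₖpₖ₋₁ + pₖ₋₂, qₖ = aₖqₖ₋₁ + qₖ₋₂ (with p₋₁=1, p₋₂=0, q₋₁=0, q₋₂=1):
  k=0: a=12, p=12, q=1
  k=1: a=5, p=61, q=5
  k=2: a=7, p=439, q=36
  k=3: a=3, p=1378, q=113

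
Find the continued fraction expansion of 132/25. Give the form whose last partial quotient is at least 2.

132 = 5·25 + 7
25 = 3·7 + 4
7 = 1·4 + 3
4 = 1·3 + 1
3 = 3·1 + 0  (stop)
So 132/25 = [5; 3, 1, 1, 3].

[5; 3, 1, 1, 3]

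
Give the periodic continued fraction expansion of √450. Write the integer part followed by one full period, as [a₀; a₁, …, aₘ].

[21; 4, 1, 2, 4, 2, 1, 4, 42]

a₀ = ⌊√450⌋ = 21.
With m₀=0, d₀=1 and mₖ₊₁ = dₖaₖ − mₖ, dₖ₊₁ = (n − mₖ₊₁²)/dₖ, aₖ₊₁ = ⌊(a₀+mₖ₊₁)/dₖ₊₁⌋:
  k=1: m=21, d=9, a=4
  k=2: m=15, d=25, a=1
  k=3: m=10, d=14, a=2
  k=4: m=18, d=9, a=4
  k=5: m=18, d=14, a=2
  k=6: m=10, d=25, a=1
  k=7: m=15, d=9, a=4
  k=8: m=21, d=1, a=42
d=1 and a=2a₀=42 at k=8, so the next step gives (m, d) = (21, 9) again — its k=1 value — and the period has length 8.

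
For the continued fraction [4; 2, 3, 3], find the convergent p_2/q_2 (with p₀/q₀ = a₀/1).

31/7

Using pₖ = aₖpₖ₋₁ + pₖ₋₂, qₖ = aₖqₖ₋₁ + qₖ₋₂ (with p₋₁=1, p₋₂=0, q₋₁=0, q₋₂=1):
  k=0: a=4, p=4, q=1
  k=1: a=2, p=9, q=2
  k=2: a=3, p=31, q=7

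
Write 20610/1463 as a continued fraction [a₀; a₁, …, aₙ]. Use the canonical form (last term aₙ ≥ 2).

[14; 11, 2, 3, 18]

20610 = 14·1463 + 128
1463 = 11·128 + 55
128 = 2·55 + 18
55 = 3·18 + 1
18 = 18·1 + 0  (stop)
So 20610/1463 = [14; 11, 2, 3, 18].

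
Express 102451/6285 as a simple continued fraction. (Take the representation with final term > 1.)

102451 = 16*6285 + 1891
6285 = 3*1891 + 612
1891 = 3*612 + 55
612 = 11*55 + 7
55 = 7*7 + 6
7 = 1*6 + 1
6 = 6*1 + 0  (stop)
So 102451/6285 = [16; 3, 3, 11, 7, 1, 6].

[16; 3, 3, 11, 7, 1, 6]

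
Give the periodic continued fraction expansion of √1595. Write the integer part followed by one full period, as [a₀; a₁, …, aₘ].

[39; 1, 14, 1, 78]

a₀ = ⌊√1595⌋ = 39.
With m₀=0, d₀=1 and mₖ₊₁ = dₖaₖ − mₖ, dₖ₊₁ = (n − mₖ₊₁²)/dₖ, aₖ₊₁ = ⌊(a₀+mₖ₊₁)/dₖ₊₁⌋:
  k=1: m=39, d=74, a=1
  k=2: m=35, d=5, a=14
  k=3: m=35, d=74, a=1
  k=4: m=39, d=1, a=78
d=1 and a=2a₀=78 at k=4, so the next step gives (m, d) = (39, 74) again — its k=1 value — and the period has length 4.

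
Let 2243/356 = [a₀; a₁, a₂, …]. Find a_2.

3

2243 = 6·356 + 107   →  a_0 = 6
356 = 3·107 + 35   →  a_1 = 3
107 = 3·35 + 2   →  a_2 = 3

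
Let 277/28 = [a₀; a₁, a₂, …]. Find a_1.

1

277 = 9·28 + 25   →  a_0 = 9
28 = 1·25 + 3   →  a_1 = 1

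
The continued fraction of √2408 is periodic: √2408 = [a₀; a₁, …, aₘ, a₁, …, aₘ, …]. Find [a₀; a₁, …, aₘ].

[49; 14, 98]

a₀ = ⌊√2408⌋ = 49.
With m₀=0, d₀=1 and mₖ₊₁ = dₖaₖ − mₖ, dₖ₊₁ = (n − mₖ₊₁²)/dₖ, aₖ₊₁ = ⌊(a₀+mₖ₊₁)/dₖ₊₁⌋:
  k=1: m=49, d=7, a=14
  k=2: m=49, d=1, a=98
d=1 and a=2a₀=98 at k=2, so the next step gives (m, d) = (49, 7) again — its k=1 value — and the period has length 2.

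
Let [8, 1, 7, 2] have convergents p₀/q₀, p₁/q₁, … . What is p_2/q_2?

Using pₖ = aₖpₖ₋₁ + pₖ₋₂, qₖ = aₖqₖ₋₁ + qₖ₋₂ (with p₋₁=1, p₋₂=0, q₋₁=0, q₋₂=1):
  k=0: a=8, p=8, q=1
  k=1: a=1, p=9, q=1
  k=2: a=7, p=71, q=8

71/8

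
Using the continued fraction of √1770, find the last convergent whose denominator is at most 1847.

√1770 = [42; 14, 84, …] (period length 2).
Convergents:
  p_0/q_0 = 42/1
  p_1/q_1 = 589/14
  p_2/q_2 = 49518/1177
  p_3/q_3 = 693841/16492
q_2 = 1177 ≤ 1847 < 16492 = q_3, so the answer is 49518/1177.

49518/1177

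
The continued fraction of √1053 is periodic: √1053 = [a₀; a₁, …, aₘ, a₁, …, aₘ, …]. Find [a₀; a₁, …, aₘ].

[32; 2, 4, 2, 64]

a₀ = ⌊√1053⌋ = 32.
With m₀=0, d₀=1 and mₖ₊₁ = dₖaₖ − mₖ, dₖ₊₁ = (n − mₖ₊₁²)/dₖ, aₖ₊₁ = ⌊(a₀+mₖ₊₁)/dₖ₊₁⌋:
  k=1: m=32, d=29, a=2
  k=2: m=26, d=13, a=4
  k=3: m=26, d=29, a=2
  k=4: m=32, d=1, a=64
d=1 and a=2a₀=64 at k=4, so the next step gives (m, d) = (32, 29) again — its k=1 value — and the period has length 4.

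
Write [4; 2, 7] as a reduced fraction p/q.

Fold from the inside: start with 7/1.
  2 + 1/7 = 15/7
  4 + 7/15 = 67/15

67/15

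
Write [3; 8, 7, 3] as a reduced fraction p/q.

559/179

Using pₖ = aₖpₖ₋₁ + pₖ₋₂ and qₖ = aₖqₖ₋₁ + qₖ₋₂:
  k=0: a=3, p=3, q=1
  k=1: a=8, p=25, q=8
  k=2: a=7, p=178, q=57
  k=3: a=3, p=559, q=179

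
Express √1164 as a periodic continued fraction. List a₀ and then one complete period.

[34; 8, 1, 1, 16, 1, 1, 8, 68]

a₀ = ⌊√1164⌋ = 34.
With m₀=0, d₀=1 and mₖ₊₁ = dₖaₖ − mₖ, dₖ₊₁ = (n − mₖ₊₁²)/dₖ, aₖ₊₁ = ⌊(a₀+mₖ₊₁)/dₖ₊₁⌋:
  k=1: m=34, d=8, a=8
  k=2: m=30, d=33, a=1
  k=3: m=3, d=35, a=1
  k=4: m=32, d=4, a=16
  k=5: m=32, d=35, a=1
  k=6: m=3, d=33, a=1
  k=7: m=30, d=8, a=8
  k=8: m=34, d=1, a=68
d=1 and a=2a₀=68 at k=8, so the next step gives (m, d) = (34, 8) again — its k=1 value — and the period has length 8.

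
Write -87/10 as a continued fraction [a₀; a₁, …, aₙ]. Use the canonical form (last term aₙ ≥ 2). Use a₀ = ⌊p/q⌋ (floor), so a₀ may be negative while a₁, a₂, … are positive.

-87 = -9*10 + 3
10 = 3*3 + 1
3 = 3*1 + 0  (stop)
So -87/10 = [-9; 3, 3].

[-9; 3, 3]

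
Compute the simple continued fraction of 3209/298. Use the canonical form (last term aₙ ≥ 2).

[10; 1, 3, 3, 7, 3]

3209 = 10×298 + 229
298 = 1×229 + 69
229 = 3×69 + 22
69 = 3×22 + 3
22 = 7×3 + 1
3 = 3×1 + 0  (stop)
So 3209/298 = [10; 1, 3, 3, 7, 3].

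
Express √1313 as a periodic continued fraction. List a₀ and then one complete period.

[36; 4, 4, 72]

a₀ = ⌊√1313⌋ = 36.
With m₀=0, d₀=1 and mₖ₊₁ = dₖaₖ − mₖ, dₖ₊₁ = (n − mₖ₊₁²)/dₖ, aₖ₊₁ = ⌊(a₀+mₖ₊₁)/dₖ₊₁⌋:
  k=1: m=36, d=17, a=4
  k=2: m=32, d=17, a=4
  k=3: m=36, d=1, a=72
d=1 and a=2a₀=72 at k=3, so the next step gives (m, d) = (36, 17) again — its k=1 value — and the period has length 3.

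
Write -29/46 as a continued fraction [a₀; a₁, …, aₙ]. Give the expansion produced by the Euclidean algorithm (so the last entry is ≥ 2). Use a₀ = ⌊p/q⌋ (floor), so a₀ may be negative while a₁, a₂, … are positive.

[-1; 2, 1, 2, 2, 2]

-29 = -1×46 + 17
46 = 2×17 + 12
17 = 1×12 + 5
12 = 2×5 + 2
5 = 2×2 + 1
2 = 2×1 + 0  (stop)
So -29/46 = [-1; 2, 1, 2, 2, 2].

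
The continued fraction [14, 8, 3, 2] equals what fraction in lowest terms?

Fold from the inside: start with 2/1.
  3 + 1/2 = 7/2
  8 + 2/7 = 58/7
  14 + 7/58 = 819/58

819/58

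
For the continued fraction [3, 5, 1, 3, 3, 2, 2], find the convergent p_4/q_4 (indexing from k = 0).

238/75

Using pₖ = aₖpₖ₋₁ + pₖ₋₂, qₖ = aₖqₖ₋₁ + qₖ₋₂ (with p₋₁=1, p₋₂=0, q₋₁=0, q₋₂=1):
  k=0: a=3, p=3, q=1
  k=1: a=5, p=16, q=5
  k=2: a=1, p=19, q=6
  k=3: a=3, p=73, q=23
  k=4: a=3, p=238, q=75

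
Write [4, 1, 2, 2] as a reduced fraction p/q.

33/7

Using pₖ = aₖpₖ₋₁ + pₖ₋₂ and qₖ = aₖqₖ₋₁ + qₖ₋₂:
  k=0: a=4, p=4, q=1
  k=1: a=1, p=5, q=1
  k=2: a=2, p=14, q=3
  k=3: a=2, p=33, q=7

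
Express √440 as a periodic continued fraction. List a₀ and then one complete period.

a₀ = ⌊√440⌋ = 20.
With m₀=0, d₀=1 and mₖ₊₁ = dₖaₖ − mₖ, dₖ₊₁ = (n − mₖ₊₁²)/dₖ, aₖ₊₁ = ⌊(a₀+mₖ₊₁)/dₖ₊₁⌋:
  k=1: m=20, d=40, a=1
  k=2: m=20, d=1, a=40
d=1 and a=2a₀=40 at k=2, so the next step gives (m, d) = (20, 40) again — its k=1 value — and the period has length 2.

[20; 1, 40]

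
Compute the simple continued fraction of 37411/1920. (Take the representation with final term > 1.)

37411 = 19×1920 + 931
1920 = 2×931 + 58
931 = 16×58 + 3
58 = 19×3 + 1
3 = 3×1 + 0  (stop)
So 37411/1920 = [19; 2, 16, 19, 3].

[19; 2, 16, 19, 3]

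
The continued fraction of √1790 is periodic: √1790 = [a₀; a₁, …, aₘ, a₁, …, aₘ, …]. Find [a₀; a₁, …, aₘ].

a₀ = ⌊√1790⌋ = 42.
With m₀=0, d₀=1 and mₖ₊₁ = dₖaₖ − mₖ, dₖ₊₁ = (n − mₖ₊₁²)/dₖ, aₖ₊₁ = ⌊(a₀+mₖ₊₁)/dₖ₊₁⌋:
  k=1: m=42, d=26, a=3
  k=2: m=36, d=19, a=4
  k=3: m=40, d=10, a=8
  k=4: m=40, d=19, a=4
  k=5: m=36, d=26, a=3
  k=6: m=42, d=1, a=84
d=1 and a=2a₀=84 at k=6, so the next step gives (m, d) = (42, 26) again — its k=1 value — and the period has length 6.

[42; 3, 4, 8, 4, 3, 84]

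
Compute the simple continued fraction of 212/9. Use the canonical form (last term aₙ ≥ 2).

[23; 1, 1, 4]

212 = 23×9 + 5
9 = 1×5 + 4
5 = 1×4 + 1
4 = 4×1 + 0  (stop)
So 212/9 = [23; 1, 1, 4].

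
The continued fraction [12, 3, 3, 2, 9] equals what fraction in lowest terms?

2670/217

Using pₖ = aₖpₖ₋₁ + pₖ₋₂ and qₖ = aₖqₖ₋₁ + qₖ₋₂:
  k=0: a=12, p=12, q=1
  k=1: a=3, p=37, q=3
  k=2: a=3, p=123, q=10
  k=3: a=2, p=283, q=23
  k=4: a=9, p=2670, q=217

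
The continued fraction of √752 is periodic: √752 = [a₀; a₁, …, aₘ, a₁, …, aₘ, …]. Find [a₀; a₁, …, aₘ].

a₀ = ⌊√752⌋ = 27.
With m₀=0, d₀=1 and mₖ₊₁ = dₖaₖ − mₖ, dₖ₊₁ = (n − mₖ₊₁²)/dₖ, aₖ₊₁ = ⌊(a₀+mₖ₊₁)/dₖ₊₁⌋:
  k=1: m=27, d=23, a=2
  k=2: m=19, d=17, a=2
  k=3: m=15, d=31, a=1
  k=4: m=16, d=16, a=2
  k=5: m=16, d=31, a=1
  k=6: m=15, d=17, a=2
  k=7: m=19, d=23, a=2
  k=8: m=27, d=1, a=54
d=1 and a=2a₀=54 at k=8, so the next step gives (m, d) = (27, 23) again — its k=1 value — and the period has length 8.

[27; 2, 2, 1, 2, 1, 2, 2, 54]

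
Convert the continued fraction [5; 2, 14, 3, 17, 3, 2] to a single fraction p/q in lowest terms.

Fold from the inside: start with 2/1.
  3 + 1/2 = 7/2
  17 + 2/7 = 121/7
  3 + 7/121 = 370/121
  14 + 121/370 = 5301/370
  2 + 370/5301 = 10972/5301
  5 + 5301/10972 = 60161/10972

60161/10972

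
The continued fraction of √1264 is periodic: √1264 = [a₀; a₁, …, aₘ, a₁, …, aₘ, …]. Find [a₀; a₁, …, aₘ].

[35; 1, 1, 4, 4, 4, 1, 1, 70]

a₀ = ⌊√1264⌋ = 35.
With m₀=0, d₀=1 and mₖ₊₁ = dₖaₖ − mₖ, dₖ₊₁ = (n − mₖ₊₁²)/dₖ, aₖ₊₁ = ⌊(a₀+mₖ₊₁)/dₖ₊₁⌋:
  k=1: m=35, d=39, a=1
  k=2: m=4, d=32, a=1
  k=3: m=28, d=15, a=4
  k=4: m=32, d=16, a=4
  k=5: m=32, d=15, a=4
  k=6: m=28, d=32, a=1
  k=7: m=4, d=39, a=1
  k=8: m=35, d=1, a=70
d=1 and a=2a₀=70 at k=8, so the next step gives (m, d) = (35, 39) again — its k=1 value — and the period has length 8.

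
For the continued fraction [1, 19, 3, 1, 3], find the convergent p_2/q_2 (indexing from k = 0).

61/58

Using pₖ = aₖpₖ₋₁ + pₖ₋₂, qₖ = aₖqₖ₋₁ + qₖ₋₂ (with p₋₁=1, p₋₂=0, q₋₁=0, q₋₂=1):
  k=0: a=1, p=1, q=1
  k=1: a=19, p=20, q=19
  k=2: a=3, p=61, q=58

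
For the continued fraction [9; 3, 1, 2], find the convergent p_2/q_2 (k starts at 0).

Using pₖ = aₖpₖ₋₁ + pₖ₋₂, qₖ = aₖqₖ₋₁ + qₖ₋₂ (with p₋₁=1, p₋₂=0, q₋₁=0, q₋₂=1):
  k=0: a=9, p=9, q=1
  k=1: a=3, p=28, q=3
  k=2: a=1, p=37, q=4

37/4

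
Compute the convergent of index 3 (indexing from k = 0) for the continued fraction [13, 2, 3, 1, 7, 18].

Using pₖ = aₖpₖ₋₁ + pₖ₋₂, qₖ = aₖqₖ₋₁ + qₖ₋₂ (with p₋₁=1, p₋₂=0, q₋₁=0, q₋₂=1):
  k=0: a=13, p=13, q=1
  k=1: a=2, p=27, q=2
  k=2: a=3, p=94, q=7
  k=3: a=1, p=121, q=9

121/9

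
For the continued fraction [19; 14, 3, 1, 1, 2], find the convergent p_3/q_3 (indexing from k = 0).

1087/57

Using pₖ = aₖpₖ₋₁ + pₖ₋₂, qₖ = aₖqₖ₋₁ + qₖ₋₂ (with p₋₁=1, p₋₂=0, q₋₁=0, q₋₂=1):
  k=0: a=19, p=19, q=1
  k=1: a=14, p=267, q=14
  k=2: a=3, p=820, q=43
  k=3: a=1, p=1087, q=57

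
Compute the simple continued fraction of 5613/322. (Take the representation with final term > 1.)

[17; 2, 3, 6, 3, 2]

5613 = 17×322 + 139
322 = 2×139 + 44
139 = 3×44 + 7
44 = 6×7 + 2
7 = 3×2 + 1
2 = 2×1 + 0  (stop)
So 5613/322 = [17; 2, 3, 6, 3, 2].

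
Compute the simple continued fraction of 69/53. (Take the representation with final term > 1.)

[1; 3, 3, 5]

69 = 1·53 + 16
53 = 3·16 + 5
16 = 3·5 + 1
5 = 5·1 + 0  (stop)
So 69/53 = [1; 3, 3, 5].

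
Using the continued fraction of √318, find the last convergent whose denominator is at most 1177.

19063/1069

√318 = [17; 1, 4, 1, 34, …] (period length 4).
Convergents:
  p_0/q_0 = 17/1
  p_1/q_1 = 18/1
  p_2/q_2 = 89/5
  p_3/q_3 = 107/6
  p_4/q_4 = 3727/209
  p_5/q_5 = 3834/215
  p_6/q_6 = 19063/1069
  p_7/q_7 = 22897/1284
q_6 = 1069 ≤ 1177 < 1284 = q_7, so the answer is 19063/1069.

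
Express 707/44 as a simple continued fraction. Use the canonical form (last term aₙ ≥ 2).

[16; 14, 1, 2]

707 = 16·44 + 3
44 = 14·3 + 2
3 = 1·2 + 1
2 = 2·1 + 0  (stop)
So 707/44 = [16; 14, 1, 2].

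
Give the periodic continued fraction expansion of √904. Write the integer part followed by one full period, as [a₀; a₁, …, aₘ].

a₀ = ⌊√904⌋ = 30.
With m₀=0, d₀=1 and mₖ₊₁ = dₖaₖ − mₖ, dₖ₊₁ = (n − mₖ₊₁²)/dₖ, aₖ₊₁ = ⌊(a₀+mₖ₊₁)/dₖ₊₁⌋:
  k=1: m=30, d=4, a=15
  k=2: m=30, d=1, a=60
d=1 and a=2a₀=60 at k=2, so the next step gives (m, d) = (30, 4) again — its k=1 value — and the period has length 2.

[30; 15, 60]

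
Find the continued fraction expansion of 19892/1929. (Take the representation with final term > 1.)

19892 = 10*1929 + 602
1929 = 3*602 + 123
602 = 4*123 + 110
123 = 1*110 + 13
110 = 8*13 + 6
13 = 2*6 + 1
6 = 6*1 + 0  (stop)
So 19892/1929 = [10; 3, 4, 1, 8, 2, 6].

[10; 3, 4, 1, 8, 2, 6]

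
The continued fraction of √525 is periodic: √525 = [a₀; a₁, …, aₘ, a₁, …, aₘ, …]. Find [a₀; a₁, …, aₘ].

a₀ = ⌊√525⌋ = 22.
With m₀=0, d₀=1 and mₖ₊₁ = dₖaₖ − mₖ, dₖ₊₁ = (n − mₖ₊₁²)/dₖ, aₖ₊₁ = ⌊(a₀+mₖ₊₁)/dₖ₊₁⌋:
  k=1: m=22, d=41, a=1
  k=2: m=19, d=4, a=10
  k=3: m=21, d=21, a=2
  k=4: m=21, d=4, a=10
  k=5: m=19, d=41, a=1
  k=6: m=22, d=1, a=44
d=1 and a=2a₀=44 at k=6, so the next step gives (m, d) = (22, 41) again — its k=1 value — and the period has length 6.

[22; 1, 10, 2, 10, 1, 44]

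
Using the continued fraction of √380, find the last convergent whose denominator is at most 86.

√380 = [19; 2, 38, …] (period length 2).
Convergents:
  p_0/q_0 = 19/1
  p_1/q_1 = 39/2
  p_2/q_2 = 1501/77
  p_3/q_3 = 3041/156
q_2 = 77 ≤ 86 < 156 = q_3, so the answer is 1501/77.

1501/77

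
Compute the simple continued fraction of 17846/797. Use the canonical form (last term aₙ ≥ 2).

[22; 2, 1, 1, 4, 11, 3]

17846 = 22*797 + 312
797 = 2*312 + 173
312 = 1*173 + 139
173 = 1*139 + 34
139 = 4*34 + 3
34 = 11*3 + 1
3 = 3*1 + 0  (stop)
So 17846/797 = [22; 2, 1, 1, 4, 11, 3].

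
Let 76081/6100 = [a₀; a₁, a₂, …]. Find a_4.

1

76081 = 12·6100 + 2881   →  a_0 = 12
6100 = 2·2881 + 338   →  a_1 = 2
2881 = 8·338 + 177   →  a_2 = 8
338 = 1·177 + 161   →  a_3 = 1
177 = 1·161 + 16   →  a_4 = 1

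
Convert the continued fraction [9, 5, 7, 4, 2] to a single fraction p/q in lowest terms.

3071/334

Using pₖ = aₖpₖ₋₁ + pₖ₋₂ and qₖ = aₖqₖ₋₁ + qₖ₋₂:
  k=0: a=9, p=9, q=1
  k=1: a=5, p=46, q=5
  k=2: a=7, p=331, q=36
  k=3: a=4, p=1370, q=149
  k=4: a=2, p=3071, q=334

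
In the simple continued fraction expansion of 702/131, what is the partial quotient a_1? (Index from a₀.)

2

702 = 5·131 + 47   →  a_0 = 5
131 = 2·47 + 37   →  a_1 = 2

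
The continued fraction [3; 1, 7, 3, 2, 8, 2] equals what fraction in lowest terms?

Fold from the inside: start with 2/1.
  8 + 1/2 = 17/2
  2 + 2/17 = 36/17
  3 + 17/36 = 125/36
  7 + 36/125 = 911/125
  1 + 125/911 = 1036/911
  3 + 911/1036 = 4019/1036

4019/1036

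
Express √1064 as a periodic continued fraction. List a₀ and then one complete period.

a₀ = ⌊√1064⌋ = 32.
With m₀=0, d₀=1 and mₖ₊₁ = dₖaₖ − mₖ, dₖ₊₁ = (n − mₖ₊₁²)/dₖ, aₖ₊₁ = ⌊(a₀+mₖ₊₁)/dₖ₊₁⌋:
  k=1: m=32, d=40, a=1
  k=2: m=8, d=25, a=1
  k=3: m=17, d=31, a=1
  k=4: m=14, d=28, a=1
  k=5: m=14, d=31, a=1
  k=6: m=17, d=25, a=1
  k=7: m=8, d=40, a=1
  k=8: m=32, d=1, a=64
d=1 and a=2a₀=64 at k=8, so the next step gives (m, d) = (32, 40) again — its k=1 value — and the period has length 8.

[32; 1, 1, 1, 1, 1, 1, 1, 64]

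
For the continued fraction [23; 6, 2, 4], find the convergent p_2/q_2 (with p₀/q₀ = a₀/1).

Using pₖ = aₖpₖ₋₁ + pₖ₋₂, qₖ = aₖqₖ₋₁ + qₖ₋₂ (with p₋₁=1, p₋₂=0, q₋₁=0, q₋₂=1):
  k=0: a=23, p=23, q=1
  k=1: a=6, p=139, q=6
  k=2: a=2, p=301, q=13

301/13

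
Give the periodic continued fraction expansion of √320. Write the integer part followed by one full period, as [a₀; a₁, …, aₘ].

a₀ = ⌊√320⌋ = 17.

[17; 1, 7, 1, 34]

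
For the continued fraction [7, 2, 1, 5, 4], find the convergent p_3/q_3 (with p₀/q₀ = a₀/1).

Using pₖ = aₖpₖ₋₁ + pₖ₋₂, qₖ = aₖqₖ₋₁ + qₖ₋₂ (with p₋₁=1, p₋₂=0, q₋₁=0, q₋₂=1):
  k=0: a=7, p=7, q=1
  k=1: a=2, p=15, q=2
  k=2: a=1, p=22, q=3
  k=3: a=5, p=125, q=17

125/17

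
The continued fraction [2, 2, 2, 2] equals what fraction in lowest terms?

Using pₖ = aₖpₖ₋₁ + pₖ₋₂ and qₖ = aₖqₖ₋₁ + qₖ₋₂:
  k=0: a=2, p=2, q=1
  k=1: a=2, p=5, q=2
  k=2: a=2, p=12, q=5
  k=3: a=2, p=29, q=12

29/12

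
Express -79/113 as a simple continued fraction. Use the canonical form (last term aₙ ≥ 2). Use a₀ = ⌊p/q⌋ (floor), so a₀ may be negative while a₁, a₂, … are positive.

[-1; 3, 3, 11]

-79 = -1·113 + 34
113 = 3·34 + 11
34 = 3·11 + 1
11 = 11·1 + 0  (stop)
So -79/113 = [-1; 3, 3, 11].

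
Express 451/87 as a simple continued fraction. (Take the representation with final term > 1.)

451 = 5×87 + 16
87 = 5×16 + 7
16 = 2×7 + 2
7 = 3×2 + 1
2 = 2×1 + 0  (stop)
So 451/87 = [5; 5, 2, 3, 2].

[5; 5, 2, 3, 2]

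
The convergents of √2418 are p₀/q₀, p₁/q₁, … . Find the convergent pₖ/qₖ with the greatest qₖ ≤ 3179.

√2418 = [49; 5, 1, 3, 2, 3, 1, 5, 98, …] (period length 8).
Convergents:
  p_0/q_0 = 49/1
  p_1/q_1 = 246/5
  p_2/q_2 = 295/6
  p_3/q_3 = 1131/23
  p_4/q_4 = 2557/52
  p_5/q_5 = 8802/179
  p_6/q_6 = 11359/231
  p_7/q_7 = 65597/1334
  p_8/q_8 = 6439865/130963
q_7 = 1334 ≤ 3179 < 130963 = q_8, so the answer is 65597/1334.

65597/1334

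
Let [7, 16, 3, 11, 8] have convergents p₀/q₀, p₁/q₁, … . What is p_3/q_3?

3919/555

Using pₖ = aₖpₖ₋₁ + pₖ₋₂, qₖ = aₖqₖ₋₁ + qₖ₋₂ (with p₋₁=1, p₋₂=0, q₋₁=0, q₋₂=1):
  k=0: a=7, p=7, q=1
  k=1: a=16, p=113, q=16
  k=2: a=3, p=346, q=49
  k=3: a=11, p=3919, q=555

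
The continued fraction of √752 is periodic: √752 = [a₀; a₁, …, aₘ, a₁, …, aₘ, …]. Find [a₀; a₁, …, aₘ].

[27; 2, 2, 1, 2, 1, 2, 2, 54]

a₀ = ⌊√752⌋ = 27.
With m₀=0, d₀=1 and mₖ₊₁ = dₖaₖ − mₖ, dₖ₊₁ = (n − mₖ₊₁²)/dₖ, aₖ₊₁ = ⌊(a₀+mₖ₊₁)/dₖ₊₁⌋:
  k=1: m=27, d=23, a=2
  k=2: m=19, d=17, a=2
  k=3: m=15, d=31, a=1
  k=4: m=16, d=16, a=2
  k=5: m=16, d=31, a=1
  k=6: m=15, d=17, a=2
  k=7: m=19, d=23, a=2
  k=8: m=27, d=1, a=54
d=1 and a=2a₀=54 at k=8, so the next step gives (m, d) = (27, 23) again — its k=1 value — and the period has length 8.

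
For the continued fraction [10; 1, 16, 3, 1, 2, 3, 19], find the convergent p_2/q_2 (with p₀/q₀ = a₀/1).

Using pₖ = aₖpₖ₋₁ + pₖ₋₂, qₖ = aₖqₖ₋₁ + qₖ₋₂ (with p₋₁=1, p₋₂=0, q₋₁=0, q₋₂=1):
  k=0: a=10, p=10, q=1
  k=1: a=1, p=11, q=1
  k=2: a=16, p=186, q=17

186/17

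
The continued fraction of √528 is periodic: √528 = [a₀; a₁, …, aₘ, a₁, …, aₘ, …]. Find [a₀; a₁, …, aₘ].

a₀ = ⌊√528⌋ = 22.
With m₀=0, d₀=1 and mₖ₊₁ = dₖaₖ − mₖ, dₖ₊₁ = (n − mₖ₊₁²)/dₖ, aₖ₊₁ = ⌊(a₀+mₖ₊₁)/dₖ₊₁⌋:
  k=1: m=22, d=44, a=1
  k=2: m=22, d=1, a=44
d=1 and a=2a₀=44 at k=2, so the next step gives (m, d) = (22, 44) again — its k=1 value — and the period has length 2.

[22; 1, 44]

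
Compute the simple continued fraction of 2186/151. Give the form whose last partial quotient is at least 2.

2186 = 14·151 + 72
151 = 2·72 + 7
72 = 10·7 + 2
7 = 3·2 + 1
2 = 2·1 + 0  (stop)
So 2186/151 = [14; 2, 10, 3, 2].

[14; 2, 10, 3, 2]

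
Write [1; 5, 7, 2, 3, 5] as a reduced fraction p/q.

1687/1412

Fold from the inside: start with 5/1.
  3 + 1/5 = 16/5
  2 + 5/16 = 37/16
  7 + 16/37 = 275/37
  5 + 37/275 = 1412/275
  1 + 275/1412 = 1687/1412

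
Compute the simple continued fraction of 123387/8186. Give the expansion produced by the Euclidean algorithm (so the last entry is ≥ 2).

123387 = 15×8186 + 597
8186 = 13×597 + 425
597 = 1×425 + 172
425 = 2×172 + 81
172 = 2×81 + 10
81 = 8×10 + 1
10 = 10×1 + 0  (stop)
So 123387/8186 = [15; 13, 1, 2, 2, 8, 10].

[15; 13, 1, 2, 2, 8, 10]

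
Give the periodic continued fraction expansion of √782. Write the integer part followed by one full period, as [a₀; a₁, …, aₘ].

[27; 1, 26, 1, 54]

a₀ = ⌊√782⌋ = 27.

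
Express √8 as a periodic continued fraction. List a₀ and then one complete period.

a₀ = ⌊√8⌋ = 2.
With m₀=0, d₀=1 and mₖ₊₁ = dₖaₖ − mₖ, dₖ₊₁ = (n − mₖ₊₁²)/dₖ, aₖ₊₁ = ⌊(a₀+mₖ₊₁)/dₖ₊₁⌋:
  k=1: m=2, d=4, a=1
  k=2: m=2, d=1, a=4
d=1 and a=2a₀=4 at k=2, so the next step gives (m, d) = (2, 4) again — its k=1 value — and the period has length 2.

[2; 1, 4]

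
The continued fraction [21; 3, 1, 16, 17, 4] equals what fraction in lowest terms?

Using pₖ = aₖpₖ₋₁ + pₖ₋₂ and qₖ = aₖqₖ₋₁ + qₖ₋₂:
  k=0: a=21, p=21, q=1
  k=1: a=3, p=64, q=3
  k=2: a=1, p=85, q=4
  k=3: a=16, p=1424, q=67
  k=4: a=17, p=24293, q=1143
  k=5: a=4, p=98596, q=4639

98596/4639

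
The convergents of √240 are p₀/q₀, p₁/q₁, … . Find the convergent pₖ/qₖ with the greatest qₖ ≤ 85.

945/61

√240 = [15; 2, 30, …] (period length 2).
Convergents:
  p_0/q_0 = 15/1
  p_1/q_1 = 31/2
  p_2/q_2 = 945/61
  p_3/q_3 = 1921/124
q_2 = 61 ≤ 85 < 124 = q_3, so the answer is 945/61.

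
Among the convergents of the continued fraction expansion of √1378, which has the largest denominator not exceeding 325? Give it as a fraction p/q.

√1378 = [37; 8, 4, 4, 8, 74, …] (period length 5).
Convergents:
  p_0/q_0 = 37/1
  p_1/q_1 = 297/8
  p_2/q_2 = 1225/33
  p_3/q_3 = 5197/140
  p_4/q_4 = 42801/1153
q_3 = 140 ≤ 325 < 1153 = q_4, so the answer is 5197/140.

5197/140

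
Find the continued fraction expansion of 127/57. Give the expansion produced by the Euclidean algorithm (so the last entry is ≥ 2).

127 = 2×57 + 13
57 = 4×13 + 5
13 = 2×5 + 3
5 = 1×3 + 2
3 = 1×2 + 1
2 = 2×1 + 0  (stop)
So 127/57 = [2; 4, 2, 1, 1, 2].

[2; 4, 2, 1, 1, 2]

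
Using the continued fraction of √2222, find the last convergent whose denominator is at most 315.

√2222 = [47; 7, 4, 7, 94, …] (period length 4).
Convergents:
  p_0/q_0 = 47/1
  p_1/q_1 = 330/7
  p_2/q_2 = 1367/29
  p_3/q_3 = 9899/210
  p_4/q_4 = 931873/19769
q_3 = 210 ≤ 315 < 19769 = q_4, so the answer is 9899/210.

9899/210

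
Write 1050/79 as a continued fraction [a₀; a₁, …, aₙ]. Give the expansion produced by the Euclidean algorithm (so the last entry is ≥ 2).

1050 = 13×79 + 23
79 = 3×23 + 10
23 = 2×10 + 3
10 = 3×3 + 1
3 = 3×1 + 0  (stop)
So 1050/79 = [13; 3, 2, 3, 3].

[13; 3, 2, 3, 3]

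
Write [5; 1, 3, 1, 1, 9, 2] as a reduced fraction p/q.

1046/181

Fold from the inside: start with 2/1.
  9 + 1/2 = 19/2
  1 + 2/19 = 21/19
  1 + 19/21 = 40/21
  3 + 21/40 = 141/40
  1 + 40/141 = 181/141
  5 + 141/181 = 1046/181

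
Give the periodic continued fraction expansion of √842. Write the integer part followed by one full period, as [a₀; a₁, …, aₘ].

a₀ = ⌊√842⌋ = 29.
With m₀=0, d₀=1 and mₖ₊₁ = dₖaₖ − mₖ, dₖ₊₁ = (n − mₖ₊₁²)/dₖ, aₖ₊₁ = ⌊(a₀+mₖ₊₁)/dₖ₊₁⌋:
  k=1: m=29, d=1, a=58
d=1 and a=2a₀=58 at k=1, so the next step gives (m, d) = (29, 1) again — its k=1 value — and the period has length 1.

[29; 58]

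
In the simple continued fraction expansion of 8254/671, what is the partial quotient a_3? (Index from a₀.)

8254 = 12·671 + 202   →  a_0 = 12
671 = 3·202 + 65   →  a_1 = 3
202 = 3·65 + 7   →  a_2 = 3
65 = 9·7 + 2   →  a_3 = 9

9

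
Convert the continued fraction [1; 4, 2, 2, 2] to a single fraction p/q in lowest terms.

65/53

Using pₖ = aₖpₖ₋₁ + pₖ₋₂ and qₖ = aₖqₖ₋₁ + qₖ₋₂:
  k=0: a=1, p=1, q=1
  k=1: a=4, p=5, q=4
  k=2: a=2, p=11, q=9
  k=3: a=2, p=27, q=22
  k=4: a=2, p=65, q=53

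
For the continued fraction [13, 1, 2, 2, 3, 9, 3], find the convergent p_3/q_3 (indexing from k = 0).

Using pₖ = aₖpₖ₋₁ + pₖ₋₂, qₖ = aₖqₖ₋₁ + qₖ₋₂ (with p₋₁=1, p₋₂=0, q₋₁=0, q₋₂=1):
  k=0: a=13, p=13, q=1
  k=1: a=1, p=14, q=1
  k=2: a=2, p=41, q=3
  k=3: a=2, p=96, q=7

96/7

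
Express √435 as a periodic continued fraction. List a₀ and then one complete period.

a₀ = ⌊√435⌋ = 20.
With m₀=0, d₀=1 and mₖ₊₁ = dₖaₖ − mₖ, dₖ₊₁ = (n − mₖ₊₁²)/dₖ, aₖ₊₁ = ⌊(a₀+mₖ₊₁)/dₖ₊₁⌋:
  k=1: m=20, d=35, a=1
  k=2: m=15, d=6, a=5
  k=3: m=15, d=35, a=1
  k=4: m=20, d=1, a=40
d=1 and a=2a₀=40 at k=4, so the next step gives (m, d) = (20, 35) again — its k=1 value — and the period has length 4.

[20; 1, 5, 1, 40]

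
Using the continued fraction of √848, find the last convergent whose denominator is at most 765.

√848 = [29; 8, 3, 3, 3, 8, 58, …] (period length 6).
Convergents:
  p_0/q_0 = 29/1
  p_1/q_1 = 233/8
  p_2/q_2 = 728/25
  p_3/q_3 = 2417/83
  p_4/q_4 = 7979/274
  p_5/q_5 = 66249/2275
q_4 = 274 ≤ 765 < 2275 = q_5, so the answer is 7979/274.

7979/274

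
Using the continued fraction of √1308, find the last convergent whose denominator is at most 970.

15660/433

√1308 = [36; 6, 72, …] (period length 2).
Convergents:
  p_0/q_0 = 36/1
  p_1/q_1 = 217/6
  p_2/q_2 = 15660/433
  p_3/q_3 = 94177/2604
q_2 = 433 ≤ 970 < 2604 = q_3, so the answer is 15660/433.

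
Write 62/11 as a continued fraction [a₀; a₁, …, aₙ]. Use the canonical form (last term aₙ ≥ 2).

62 = 5·11 + 7
11 = 1·7 + 4
7 = 1·4 + 3
4 = 1·3 + 1
3 = 3·1 + 0  (stop)
So 62/11 = [5; 1, 1, 1, 3].

[5; 1, 1, 1, 3]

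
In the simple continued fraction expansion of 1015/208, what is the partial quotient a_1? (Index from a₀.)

1

1015 = 4·208 + 183   →  a_0 = 4
208 = 1·183 + 25   →  a_1 = 1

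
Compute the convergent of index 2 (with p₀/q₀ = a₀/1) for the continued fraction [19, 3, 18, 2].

Using pₖ = aₖpₖ₋₁ + pₖ₋₂, qₖ = aₖqₖ₋₁ + qₖ₋₂ (with p₋₁=1, p₋₂=0, q₋₁=0, q₋₂=1):
  k=0: a=19, p=19, q=1
  k=1: a=3, p=58, q=3
  k=2: a=18, p=1063, q=55

1063/55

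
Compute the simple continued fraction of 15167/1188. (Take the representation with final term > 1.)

[12; 1, 3, 3, 2, 6, 6]

15167 = 12·1188 + 911
1188 = 1·911 + 277
911 = 3·277 + 80
277 = 3·80 + 37
80 = 2·37 + 6
37 = 6·6 + 1
6 = 6·1 + 0  (stop)
So 15167/1188 = [12; 1, 3, 3, 2, 6, 6].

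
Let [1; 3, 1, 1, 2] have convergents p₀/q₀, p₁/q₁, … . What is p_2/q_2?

Using pₖ = aₖpₖ₋₁ + pₖ₋₂, qₖ = aₖqₖ₋₁ + qₖ₋₂ (with p₋₁=1, p₋₂=0, q₋₁=0, q₋₂=1):
  k=0: a=1, p=1, q=1
  k=1: a=3, p=4, q=3
  k=2: a=1, p=5, q=4

5/4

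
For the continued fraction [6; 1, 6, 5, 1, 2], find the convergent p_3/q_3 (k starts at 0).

Using pₖ = aₖpₖ₋₁ + pₖ₋₂, qₖ = aₖqₖ₋₁ + qₖ₋₂ (with p₋₁=1, p₋₂=0, q₋₁=0, q₋₂=1):
  k=0: a=6, p=6, q=1
  k=1: a=1, p=7, q=1
  k=2: a=6, p=48, q=7
  k=3: a=5, p=247, q=36

247/36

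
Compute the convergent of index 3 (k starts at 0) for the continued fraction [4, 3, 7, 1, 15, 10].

Using pₖ = aₖpₖ₋₁ + pₖ₋₂, qₖ = aₖqₖ₋₁ + qₖ₋₂ (with p₋₁=1, p₋₂=0, q₋₁=0, q₋₂=1):
  k=0: a=4, p=4, q=1
  k=1: a=3, p=13, q=3
  k=2: a=7, p=95, q=22
  k=3: a=1, p=108, q=25

108/25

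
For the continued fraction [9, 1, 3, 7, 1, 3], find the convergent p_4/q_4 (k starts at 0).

322/33

Using pₖ = aₖpₖ₋₁ + pₖ₋₂, qₖ = aₖqₖ₋₁ + qₖ₋₂ (with p₋₁=1, p₋₂=0, q₋₁=0, q₋₂=1):
  k=0: a=9, p=9, q=1
  k=1: a=1, p=10, q=1
  k=2: a=3, p=39, q=4
  k=3: a=7, p=283, q=29
  k=4: a=1, p=322, q=33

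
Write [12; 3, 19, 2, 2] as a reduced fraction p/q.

3649/296

Fold from the inside: start with 2/1.
  2 + 1/2 = 5/2
  19 + 2/5 = 97/5
  3 + 5/97 = 296/97
  12 + 97/296 = 3649/296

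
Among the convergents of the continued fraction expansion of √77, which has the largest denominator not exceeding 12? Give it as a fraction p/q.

√77 = [8; 1, 3, 2, 3, 1, 16, …] (period length 6).
Convergents:
  p_0/q_0 = 8/1
  p_1/q_1 = 9/1
  p_2/q_2 = 35/4
  p_3/q_3 = 79/9
  p_4/q_4 = 272/31
q_3 = 9 ≤ 12 < 31 = q_4, so the answer is 79/9.

79/9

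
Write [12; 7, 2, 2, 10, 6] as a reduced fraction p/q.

28481/2347

Using pₖ = aₖpₖ₋₁ + pₖ₋₂ and qₖ = aₖqₖ₋₁ + qₖ₋₂:
  k=0: a=12, p=12, q=1
  k=1: a=7, p=85, q=7
  k=2: a=2, p=182, q=15
  k=3: a=2, p=449, q=37
  k=4: a=10, p=4672, q=385
  k=5: a=6, p=28481, q=2347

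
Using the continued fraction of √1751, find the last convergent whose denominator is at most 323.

5398/129

√1751 = [41; 1, 5, 2, 4, 2, 5, 1, 82, …] (period length 8).
Convergents:
  p_0/q_0 = 41/1
  p_1/q_1 = 42/1
  p_2/q_2 = 251/6
  p_3/q_3 = 544/13
  p_4/q_4 = 2427/58
  p_5/q_5 = 5398/129
  p_6/q_6 = 29417/703
q_5 = 129 ≤ 323 < 703 = q_6, so the answer is 5398/129.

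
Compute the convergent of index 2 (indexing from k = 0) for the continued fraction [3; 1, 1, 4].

7/2

Using pₖ = aₖpₖ₋₁ + pₖ₋₂, qₖ = aₖqₖ₋₁ + qₖ₋₂ (with p₋₁=1, p₋₂=0, q₋₁=0, q₋₂=1):
  k=0: a=3, p=3, q=1
  k=1: a=1, p=4, q=1
  k=2: a=1, p=7, q=2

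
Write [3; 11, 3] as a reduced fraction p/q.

105/34

Using pₖ = aₖpₖ₋₁ + pₖ₋₂ and qₖ = aₖqₖ₋₁ + qₖ₋₂:
  k=0: a=3, p=3, q=1
  k=1: a=11, p=34, q=11
  k=2: a=3, p=105, q=34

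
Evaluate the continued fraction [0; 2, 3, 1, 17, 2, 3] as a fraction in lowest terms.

509/1147

Using pₖ = aₖpₖ₋₁ + pₖ₋₂ and qₖ = aₖqₖ₋₁ + qₖ₋₂:
  k=0: a=0, p=0, q=1
  k=1: a=2, p=1, q=2
  k=2: a=3, p=3, q=7
  k=3: a=1, p=4, q=9
  k=4: a=17, p=71, q=160
  k=5: a=2, p=146, q=329
  k=6: a=3, p=509, q=1147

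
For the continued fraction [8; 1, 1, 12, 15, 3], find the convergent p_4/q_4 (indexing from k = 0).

Using pₖ = aₖpₖ₋₁ + pₖ₋₂, qₖ = aₖqₖ₋₁ + qₖ₋₂ (with p₋₁=1, p₋₂=0, q₋₁=0, q₋₂=1):
  k=0: a=8, p=8, q=1
  k=1: a=1, p=9, q=1
  k=2: a=1, p=17, q=2
  k=3: a=12, p=213, q=25
  k=4: a=15, p=3212, q=377

3212/377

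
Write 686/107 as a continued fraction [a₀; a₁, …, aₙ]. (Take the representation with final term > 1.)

[6; 2, 2, 3, 6]

686 = 6×107 + 44
107 = 2×44 + 19
44 = 2×19 + 6
19 = 3×6 + 1
6 = 6×1 + 0  (stop)
So 686/107 = [6; 2, 2, 3, 6].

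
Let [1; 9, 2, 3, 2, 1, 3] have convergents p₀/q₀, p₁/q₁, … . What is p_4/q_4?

Using pₖ = aₖpₖ₋₁ + pₖ₋₂, qₖ = aₖqₖ₋₁ + qₖ₋₂ (with p₋₁=1, p₋₂=0, q₋₁=0, q₋₂=1):
  k=0: a=1, p=1, q=1
  k=1: a=9, p=10, q=9
  k=2: a=2, p=21, q=19
  k=3: a=3, p=73, q=66
  k=4: a=2, p=167, q=151

167/151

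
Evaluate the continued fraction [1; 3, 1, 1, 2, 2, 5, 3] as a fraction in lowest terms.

949/742

Fold from the inside: start with 3/1.
  5 + 1/3 = 16/3
  2 + 3/16 = 35/16
  2 + 16/35 = 86/35
  1 + 35/86 = 121/86
  1 + 86/121 = 207/121
  3 + 121/207 = 742/207
  1 + 207/742 = 949/742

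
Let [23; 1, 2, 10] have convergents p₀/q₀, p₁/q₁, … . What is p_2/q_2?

Using pₖ = aₖpₖ₋₁ + pₖ₋₂, qₖ = aₖqₖ₋₁ + qₖ₋₂ (with p₋₁=1, p₋₂=0, q₋₁=0, q₋₂=1):
  k=0: a=23, p=23, q=1
  k=1: a=1, p=24, q=1
  k=2: a=2, p=71, q=3

71/3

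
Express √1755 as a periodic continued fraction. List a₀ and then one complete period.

a₀ = ⌊√1755⌋ = 41.
With m₀=0, d₀=1 and mₖ₊₁ = dₖaₖ − mₖ, dₖ₊₁ = (n − mₖ₊₁²)/dₖ, aₖ₊₁ = ⌊(a₀+mₖ₊₁)/dₖ₊₁⌋:
  k=1: m=41, d=74, a=1
  k=2: m=33, d=9, a=8
  k=3: m=39, d=26, a=3
  k=4: m=39, d=9, a=8
  k=5: m=33, d=74, a=1
  k=6: m=41, d=1, a=82
d=1 and a=2a₀=82 at k=6, so the next step gives (m, d) = (41, 74) again — its k=1 value — and the period has length 6.

[41; 1, 8, 3, 8, 1, 82]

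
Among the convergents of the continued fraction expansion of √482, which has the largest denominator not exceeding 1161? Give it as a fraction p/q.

21230/967

√482 = [21; 1, 20, 1, 42, …] (period length 4).
Convergents:
  p_0/q_0 = 21/1
  p_1/q_1 = 22/1
  p_2/q_2 = 461/21
  p_3/q_3 = 483/22
  p_4/q_4 = 20747/945
  p_5/q_5 = 21230/967
  p_6/q_6 = 445347/20285
q_5 = 967 ≤ 1161 < 20285 = q_6, so the answer is 21230/967.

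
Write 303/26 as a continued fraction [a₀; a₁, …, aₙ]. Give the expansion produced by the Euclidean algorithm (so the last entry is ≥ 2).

[11; 1, 1, 1, 8]

303 = 11*26 + 17
26 = 1*17 + 9
17 = 1*9 + 8
9 = 1*8 + 1
8 = 8*1 + 0  (stop)
So 303/26 = [11; 1, 1, 1, 8].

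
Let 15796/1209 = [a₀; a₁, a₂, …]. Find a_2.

3

15796 = 13·1209 + 79   →  a_0 = 13
1209 = 15·79 + 24   →  a_1 = 15
79 = 3·24 + 7   →  a_2 = 3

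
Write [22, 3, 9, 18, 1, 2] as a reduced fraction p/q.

35201/1577

Fold from the inside: start with 2/1.
  1 + 1/2 = 3/2
  18 + 2/3 = 56/3
  9 + 3/56 = 507/56
  3 + 56/507 = 1577/507
  22 + 507/1577 = 35201/1577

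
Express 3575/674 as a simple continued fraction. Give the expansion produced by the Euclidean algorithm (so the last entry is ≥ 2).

[5; 3, 3, 2, 9, 3]

3575 = 5·674 + 205
674 = 3·205 + 59
205 = 3·59 + 28
59 = 2·28 + 3
28 = 9·3 + 1
3 = 3·1 + 0  (stop)
So 3575/674 = [5; 3, 3, 2, 9, 3].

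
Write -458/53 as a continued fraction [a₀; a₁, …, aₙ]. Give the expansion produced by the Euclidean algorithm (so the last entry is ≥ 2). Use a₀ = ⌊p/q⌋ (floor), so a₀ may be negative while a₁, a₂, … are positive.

[-9; 2, 1, 3, 1, 3]

-458 = -9*53 + 19
53 = 2*19 + 15
19 = 1*15 + 4
15 = 3*4 + 3
4 = 1*3 + 1
3 = 3*1 + 0  (stop)
So -458/53 = [-9; 2, 1, 3, 1, 3].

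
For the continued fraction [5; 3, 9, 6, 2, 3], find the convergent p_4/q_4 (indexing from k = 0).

Using pₖ = aₖpₖ₋₁ + pₖ₋₂, qₖ = aₖqₖ₋₁ + qₖ₋₂ (with p₋₁=1, p₋₂=0, q₋₁=0, q₋₂=1):
  k=0: a=5, p=5, q=1
  k=1: a=3, p=16, q=3
  k=2: a=9, p=149, q=28
  k=3: a=6, p=910, q=171
  k=4: a=2, p=1969, q=370

1969/370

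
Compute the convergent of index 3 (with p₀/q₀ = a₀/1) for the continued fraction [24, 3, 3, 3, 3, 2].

802/33

Using pₖ = aₖpₖ₋₁ + pₖ₋₂, qₖ = aₖqₖ₋₁ + qₖ₋₂ (with p₋₁=1, p₋₂=0, q₋₁=0, q₋₂=1):
  k=0: a=24, p=24, q=1
  k=1: a=3, p=73, q=3
  k=2: a=3, p=243, q=10
  k=3: a=3, p=802, q=33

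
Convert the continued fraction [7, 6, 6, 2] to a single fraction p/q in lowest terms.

Fold from the inside: start with 2/1.
  6 + 1/2 = 13/2
  6 + 2/13 = 80/13
  7 + 13/80 = 573/80

573/80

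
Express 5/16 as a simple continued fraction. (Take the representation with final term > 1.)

5 = 0×16 + 5
16 = 3×5 + 1
5 = 5×1 + 0  (stop)
So 5/16 = [0; 3, 5].

[0; 3, 5]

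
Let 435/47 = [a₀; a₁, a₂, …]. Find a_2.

435 = 9·47 + 12   →  a_0 = 9
47 = 3·12 + 11   →  a_1 = 3
12 = 1·11 + 1   →  a_2 = 1

1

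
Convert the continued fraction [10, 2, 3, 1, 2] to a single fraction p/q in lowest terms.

261/25

Fold from the inside: start with 2/1.
  1 + 1/2 = 3/2
  3 + 2/3 = 11/3
  2 + 3/11 = 25/11
  10 + 11/25 = 261/25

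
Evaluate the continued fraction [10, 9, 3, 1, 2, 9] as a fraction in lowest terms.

9653/955

Using pₖ = aₖpₖ₋₁ + pₖ₋₂ and qₖ = aₖqₖ₋₁ + qₖ₋₂:
  k=0: a=10, p=10, q=1
  k=1: a=9, p=91, q=9
  k=2: a=3, p=283, q=28
  k=3: a=1, p=374, q=37
  k=4: a=2, p=1031, q=102
  k=5: a=9, p=9653, q=955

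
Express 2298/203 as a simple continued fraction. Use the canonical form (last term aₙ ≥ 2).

[11; 3, 8, 8]

2298 = 11×203 + 65
203 = 3×65 + 8
65 = 8×8 + 1
8 = 8×1 + 0  (stop)
So 2298/203 = [11; 3, 8, 8].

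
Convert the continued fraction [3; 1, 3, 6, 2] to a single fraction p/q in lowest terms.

Using pₖ = aₖpₖ₋₁ + pₖ₋₂ and qₖ = aₖqₖ₋₁ + qₖ₋₂:
  k=0: a=3, p=3, q=1
  k=1: a=1, p=4, q=1
  k=2: a=3, p=15, q=4
  k=3: a=6, p=94, q=25
  k=4: a=2, p=203, q=54

203/54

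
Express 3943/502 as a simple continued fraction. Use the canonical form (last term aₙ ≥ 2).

3943 = 7·502 + 429
502 = 1·429 + 73
429 = 5·73 + 64
73 = 1·64 + 9
64 = 7·9 + 1
9 = 9·1 + 0  (stop)
So 3943/502 = [7; 1, 5, 1, 7, 9].

[7; 1, 5, 1, 7, 9]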